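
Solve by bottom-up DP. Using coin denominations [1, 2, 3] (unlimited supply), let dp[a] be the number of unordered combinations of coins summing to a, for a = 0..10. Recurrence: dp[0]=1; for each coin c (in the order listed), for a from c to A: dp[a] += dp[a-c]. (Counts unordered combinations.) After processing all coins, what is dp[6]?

after  coin     0     1     2     3     4     5     6     7     8     9    10
          1     1     1     1     1     1     1     1     1     1     1     1
          2     1     1     2     2     3     3     4     4     5     5     6
          3     1     1     2     3     4     5     7     8    10    12    14

7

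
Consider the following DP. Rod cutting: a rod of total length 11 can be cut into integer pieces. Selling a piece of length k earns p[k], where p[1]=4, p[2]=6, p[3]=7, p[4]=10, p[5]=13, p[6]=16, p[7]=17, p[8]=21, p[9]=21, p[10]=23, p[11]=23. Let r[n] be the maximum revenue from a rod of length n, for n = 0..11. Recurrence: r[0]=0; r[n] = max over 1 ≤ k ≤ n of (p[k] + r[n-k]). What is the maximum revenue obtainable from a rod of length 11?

   n    0    1    2    3    4    5    6    7    8    9   10   11
r[n]    0    4    8   12   16   20   24   28   32   36   40   44

44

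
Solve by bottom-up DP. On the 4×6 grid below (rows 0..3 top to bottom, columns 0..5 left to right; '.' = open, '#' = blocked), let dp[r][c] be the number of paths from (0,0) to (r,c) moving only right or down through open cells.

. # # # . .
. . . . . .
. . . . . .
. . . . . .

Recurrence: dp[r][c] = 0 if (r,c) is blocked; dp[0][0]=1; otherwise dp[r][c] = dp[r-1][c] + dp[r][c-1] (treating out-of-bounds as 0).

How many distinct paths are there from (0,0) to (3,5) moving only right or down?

r\c   0   1   2   3   4   5
  0   1   0   0   0   0   0
  1   1   1   1   1   1   1
  2   1   2   3   4   5   6
  3   1   3   6  10  15  21

21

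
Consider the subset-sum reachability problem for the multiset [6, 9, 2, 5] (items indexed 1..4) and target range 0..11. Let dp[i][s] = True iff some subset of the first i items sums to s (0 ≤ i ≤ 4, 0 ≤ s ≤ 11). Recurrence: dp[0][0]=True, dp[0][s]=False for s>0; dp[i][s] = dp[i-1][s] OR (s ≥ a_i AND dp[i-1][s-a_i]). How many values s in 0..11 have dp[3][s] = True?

6

i\s   0   1   2   3   4   5   6   7   8   9  10  11
  0   T   F   F   F   F   F   F   F   F   F   F   F
  1   T   F   F   F   F   F   T   F   F   F   F   F
  2   T   F   F   F   F   F   T   F   F   T   F   F
  3   T   F   T   F   F   F   T   F   T   T   F   T
  4   T   F   T   F   F   T   T   T   T   T   F   T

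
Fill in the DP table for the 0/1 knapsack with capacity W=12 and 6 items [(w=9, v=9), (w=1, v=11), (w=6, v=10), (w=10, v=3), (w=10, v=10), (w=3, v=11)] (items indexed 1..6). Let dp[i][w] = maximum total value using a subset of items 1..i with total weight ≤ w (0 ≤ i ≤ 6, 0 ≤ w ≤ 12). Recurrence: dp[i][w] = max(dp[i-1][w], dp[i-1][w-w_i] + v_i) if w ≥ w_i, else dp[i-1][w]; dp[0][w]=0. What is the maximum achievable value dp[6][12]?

i\w   0   1   2   3   4   5   6   7   8   9  10  11  12
  0   0   0   0   0   0   0   0   0   0   0   0   0   0
  1   0   0   0   0   0   0   0   0   0   9   9   9   9
  2   0  11  11  11  11  11  11  11  11  11  20  20  20
  3   0  11  11  11  11  11  11  21  21  21  21  21  21
  4   0  11  11  11  11  11  11  21  21  21  21  21  21
  5   0  11  11  11  11  11  11  21  21  21  21  21  21
  6   0  11  11  11  22  22  22  22  22  22  32  32  32

32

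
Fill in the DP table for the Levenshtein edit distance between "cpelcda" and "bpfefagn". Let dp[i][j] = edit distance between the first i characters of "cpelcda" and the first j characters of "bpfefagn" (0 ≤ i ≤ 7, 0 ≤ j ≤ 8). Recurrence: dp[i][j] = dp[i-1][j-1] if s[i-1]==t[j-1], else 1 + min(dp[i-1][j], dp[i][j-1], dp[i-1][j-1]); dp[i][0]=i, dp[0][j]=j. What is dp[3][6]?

4

   ''  b  p  f  e  f  a  g  n
''  0  1  2  3  4  5  6  7  8
 c  1  1  2  3  4  5  6  7  8
 p  2  2  1  2  3  4  5  6  7
 e  3  3  2  2  2  3  4  5  6
 l  4  4  3  3  3  3  4  5  6
 c  5  5  4  4  4  4  4  5  6
 d  6  6  5  5  5  5  5  5  6
 a  7  7  6  6  6  6  5  6  6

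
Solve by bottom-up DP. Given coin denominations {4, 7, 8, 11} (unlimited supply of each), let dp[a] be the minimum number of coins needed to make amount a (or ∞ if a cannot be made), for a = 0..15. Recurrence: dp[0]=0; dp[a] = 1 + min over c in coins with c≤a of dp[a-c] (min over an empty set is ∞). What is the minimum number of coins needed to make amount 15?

 a  0  1  2  3  4  5  6  7  8  9 10 11 12 13 14 15
dp  0  -  -  -  1  -  -  1  1  -  -  1  2  -  2  2
(- denotes ∞ / unreachable)

2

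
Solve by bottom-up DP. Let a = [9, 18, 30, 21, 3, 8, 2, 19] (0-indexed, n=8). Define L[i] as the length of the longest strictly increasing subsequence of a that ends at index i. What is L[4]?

1

   i    0    1    2    3    4    5    6    7
a[i]    9   18   30   21    3    8    2   19
L[i]    1    2    3    3    1    2    1    3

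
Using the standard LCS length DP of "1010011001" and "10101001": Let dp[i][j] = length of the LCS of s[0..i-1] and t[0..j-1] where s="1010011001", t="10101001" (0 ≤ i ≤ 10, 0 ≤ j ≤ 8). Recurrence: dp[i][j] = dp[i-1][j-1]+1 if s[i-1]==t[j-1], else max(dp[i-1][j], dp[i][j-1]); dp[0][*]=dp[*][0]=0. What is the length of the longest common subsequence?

8

   ''  1  0  1  0  1  0  0  1
''  0  0  0  0  0  0  0  0  0
 1  0  1  1  1  1  1  1  1  1
 0  0  1  2  2  2  2  2  2  2
 1  0  1  2  3  3  3  3  3  3
 0  0  1  2  3  4  4  4  4  4
 0  0  1  2  3  4  4  5  5  5
 1  0  1  2  3  4  5  5  5  6
 1  0  1  2  3  4  5  5  5  6
 0  0  1  2  3  4  5  6  6  6
 0  0  1  2  3  4  5  6  7  7
 1  0  1  2  3  4  5  6  7  8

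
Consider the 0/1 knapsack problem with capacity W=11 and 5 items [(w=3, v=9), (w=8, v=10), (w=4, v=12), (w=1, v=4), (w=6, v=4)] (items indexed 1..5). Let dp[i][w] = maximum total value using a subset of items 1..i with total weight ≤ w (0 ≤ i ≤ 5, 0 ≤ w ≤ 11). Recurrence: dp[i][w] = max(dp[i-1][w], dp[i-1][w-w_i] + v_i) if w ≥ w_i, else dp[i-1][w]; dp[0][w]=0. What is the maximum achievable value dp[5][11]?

25

i\w   0   1   2   3   4   5   6   7   8   9  10  11
  0   0   0   0   0   0   0   0   0   0   0   0   0
  1   0   0   0   9   9   9   9   9   9   9   9   9
  2   0   0   0   9   9   9   9   9  10  10  10  19
  3   0   0   0   9  12  12  12  21  21  21  21  21
  4   0   4   4   9  13  16  16  21  25  25  25  25
  5   0   4   4   9  13  16  16  21  25  25  25  25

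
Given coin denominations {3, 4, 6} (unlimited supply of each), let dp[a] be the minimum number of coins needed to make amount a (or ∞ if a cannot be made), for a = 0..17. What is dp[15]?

3

 a  0  1  2  3  4  5  6  7  8  9 10 11 12 13 14 15 16 17
dp  0  -  -  1  1  -  1  2  2  2  2  3  2  3  3  3  3  4
(- denotes ∞ / unreachable)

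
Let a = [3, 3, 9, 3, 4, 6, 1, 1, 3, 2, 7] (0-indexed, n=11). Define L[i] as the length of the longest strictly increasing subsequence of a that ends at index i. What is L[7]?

   i    0    1    2    3    4    5    6    7    8    9   10
a[i]    3    3    9    3    4    6    1    1    3    2    7
L[i]    1    1    2    1    2    3    1    1    2    2    4

1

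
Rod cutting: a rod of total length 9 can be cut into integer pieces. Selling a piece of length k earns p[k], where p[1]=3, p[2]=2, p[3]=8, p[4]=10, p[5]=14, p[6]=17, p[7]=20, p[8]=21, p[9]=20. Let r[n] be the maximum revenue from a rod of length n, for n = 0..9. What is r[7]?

21

   n    0    1    2    3    4    5    6    7    8    9
r[n]    0    3    6    9   12   15   18   21   24   27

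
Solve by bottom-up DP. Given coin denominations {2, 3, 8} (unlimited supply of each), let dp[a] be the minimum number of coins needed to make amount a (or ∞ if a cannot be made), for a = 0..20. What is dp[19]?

 a  0  1  2  3  4  5  6  7  8  9 10 11 12 13 14 15 16 17 18 19 20
dp  0  -  1  1  2  2  2  3  1  3  2  2  3  3  3  4  2  4  3  3  4
(- denotes ∞ / unreachable)

3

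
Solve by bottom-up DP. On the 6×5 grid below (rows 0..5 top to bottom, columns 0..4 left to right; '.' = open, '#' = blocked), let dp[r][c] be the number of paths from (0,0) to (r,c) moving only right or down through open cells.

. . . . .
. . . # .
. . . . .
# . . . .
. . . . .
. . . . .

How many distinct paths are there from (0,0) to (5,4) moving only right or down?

91

r\c   0   1   2   3   4
  0   1   1   1   1   1
  1   1   2   3   0   1
  2   1   3   6   6   7
  3   0   3   9  15  22
  4   0   3  12  27  49
  5   0   3  15  42  91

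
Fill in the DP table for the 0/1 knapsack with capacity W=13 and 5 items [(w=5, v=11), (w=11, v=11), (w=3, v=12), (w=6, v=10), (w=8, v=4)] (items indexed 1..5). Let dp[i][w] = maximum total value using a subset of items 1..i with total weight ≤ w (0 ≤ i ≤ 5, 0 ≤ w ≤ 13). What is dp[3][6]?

12

i\w   0   1   2   3   4   5   6   7   8   9  10  11  12  13
  0   0   0   0   0   0   0   0   0   0   0   0   0   0   0
  1   0   0   0   0   0  11  11  11  11  11  11  11  11  11
  2   0   0   0   0   0  11  11  11  11  11  11  11  11  11
  3   0   0   0  12  12  12  12  12  23  23  23  23  23  23
  4   0   0   0  12  12  12  12  12  23  23  23  23  23  23
  5   0   0   0  12  12  12  12  12  23  23  23  23  23  23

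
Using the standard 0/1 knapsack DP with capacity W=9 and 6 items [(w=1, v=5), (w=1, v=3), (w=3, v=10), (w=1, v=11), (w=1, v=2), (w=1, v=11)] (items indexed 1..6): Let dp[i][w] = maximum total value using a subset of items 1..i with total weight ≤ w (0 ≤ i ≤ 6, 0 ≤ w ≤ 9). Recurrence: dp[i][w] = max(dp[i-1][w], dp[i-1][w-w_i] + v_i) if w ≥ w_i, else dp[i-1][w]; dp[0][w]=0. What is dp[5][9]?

i\w   0   1   2   3   4   5   6   7   8   9
  0   0   0   0   0   0   0   0   0   0   0
  1   0   5   5   5   5   5   5   5   5   5
  2   0   5   8   8   8   8   8   8   8   8
  3   0   5   8  10  15  18  18  18  18  18
  4   0  11  16  19  21  26  29  29  29  29
  5   0  11  16  19  21  26  29  31  31  31
  6   0  11  22  27  30  32  37  40  42  42

31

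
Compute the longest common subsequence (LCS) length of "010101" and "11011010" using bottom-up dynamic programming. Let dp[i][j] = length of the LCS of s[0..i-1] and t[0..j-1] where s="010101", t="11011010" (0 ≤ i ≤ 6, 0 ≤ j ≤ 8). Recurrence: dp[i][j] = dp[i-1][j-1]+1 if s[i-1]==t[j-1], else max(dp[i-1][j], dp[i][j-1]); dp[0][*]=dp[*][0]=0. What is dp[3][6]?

3

   ''  1  1  0  1  1  0  1  0
''  0  0  0  0  0  0  0  0  0
 0  0  0  0  1  1  1  1  1  1
 1  0  1  1  1  2  2  2  2  2
 0  0  1  1  2  2  2  3  3  3
 1  0  1  2  2  3  3  3  4  4
 0  0  1  2  3  3  3  4  4  5
 1  0  1  2  3  4  4  4  5  5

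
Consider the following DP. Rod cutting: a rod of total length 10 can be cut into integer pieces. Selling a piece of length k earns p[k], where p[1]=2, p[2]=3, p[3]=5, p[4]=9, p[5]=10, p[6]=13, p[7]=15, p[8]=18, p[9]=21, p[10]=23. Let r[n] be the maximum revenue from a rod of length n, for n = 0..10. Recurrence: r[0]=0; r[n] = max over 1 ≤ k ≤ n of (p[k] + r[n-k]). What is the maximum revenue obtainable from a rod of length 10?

   n    0    1    2    3    4    5    6    7    8    9   10
r[n]    0    2    4    6    9   11   13   15   18   21   23

23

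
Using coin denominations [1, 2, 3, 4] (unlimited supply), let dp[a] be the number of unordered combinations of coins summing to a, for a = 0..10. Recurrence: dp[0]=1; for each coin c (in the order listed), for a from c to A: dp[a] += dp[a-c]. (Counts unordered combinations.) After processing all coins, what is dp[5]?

6

after  coin     0     1     2     3     4     5     6     7     8     9    10
          1     1     1     1     1     1     1     1     1     1     1     1
          2     1     1     2     2     3     3     4     4     5     5     6
          3     1     1     2     3     4     5     7     8    10    12    14
          4     1     1     2     3     5     6     9    11    15    18    23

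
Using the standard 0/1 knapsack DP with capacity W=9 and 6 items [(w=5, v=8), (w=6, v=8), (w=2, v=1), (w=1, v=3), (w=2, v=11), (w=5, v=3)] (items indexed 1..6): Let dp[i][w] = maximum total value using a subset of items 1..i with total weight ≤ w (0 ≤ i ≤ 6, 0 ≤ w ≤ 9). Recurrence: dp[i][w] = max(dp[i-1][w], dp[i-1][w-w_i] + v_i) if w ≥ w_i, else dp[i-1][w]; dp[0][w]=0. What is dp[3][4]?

i\w   0   1   2   3   4   5   6   7   8   9
  0   0   0   0   0   0   0   0   0   0   0
  1   0   0   0   0   0   8   8   8   8   8
  2   0   0   0   0   0   8   8   8   8   8
  3   0   0   1   1   1   8   8   9   9   9
  4   0   3   3   4   4   8  11  11  12  12
  5   0   3  11  14  14  15  15  19  22  22
  6   0   3  11  14  14  15  15  19  22  22

1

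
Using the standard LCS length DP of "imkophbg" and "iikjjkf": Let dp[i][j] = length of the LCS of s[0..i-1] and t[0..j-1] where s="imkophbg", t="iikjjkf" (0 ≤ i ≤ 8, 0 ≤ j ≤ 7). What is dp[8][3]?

2

   ''  i  i  k  j  j  k  f
''  0  0  0  0  0  0  0  0
 i  0  1  1  1  1  1  1  1
 m  0  1  1  1  1  1  1  1
 k  0  1  1  2  2  2  2  2
 o  0  1  1  2  2  2  2  2
 p  0  1  1  2  2  2  2  2
 h  0  1  1  2  2  2  2  2
 b  0  1  1  2  2  2  2  2
 g  0  1  1  2  2  2  2  2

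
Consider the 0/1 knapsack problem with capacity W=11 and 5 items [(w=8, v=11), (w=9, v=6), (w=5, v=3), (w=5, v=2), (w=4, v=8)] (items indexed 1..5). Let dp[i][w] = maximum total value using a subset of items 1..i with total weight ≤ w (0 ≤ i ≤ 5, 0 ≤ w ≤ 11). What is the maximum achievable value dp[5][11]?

i\w   0   1   2   3   4   5   6   7   8   9  10  11
  0   0   0   0   0   0   0   0   0   0   0   0   0
  1   0   0   0   0   0   0   0   0  11  11  11  11
  2   0   0   0   0   0   0   0   0  11  11  11  11
  3   0   0   0   0   0   3   3   3  11  11  11  11
  4   0   0   0   0   0   3   3   3  11  11  11  11
  5   0   0   0   0   8   8   8   8  11  11  11  11

11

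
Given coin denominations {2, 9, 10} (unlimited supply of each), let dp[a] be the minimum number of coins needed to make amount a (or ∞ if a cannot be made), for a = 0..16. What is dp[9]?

1

 a  0  1  2  3  4  5  6  7  8  9 10 11 12 13 14 15 16
dp  0  -  1  -  2  -  3  -  4  1  1  2  2  3  3  4  4
(- denotes ∞ / unreachable)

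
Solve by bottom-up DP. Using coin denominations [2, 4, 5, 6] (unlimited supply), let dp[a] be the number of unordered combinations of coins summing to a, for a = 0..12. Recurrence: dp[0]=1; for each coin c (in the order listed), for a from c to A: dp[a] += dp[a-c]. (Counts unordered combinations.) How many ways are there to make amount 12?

8

after  coin     0     1     2     3     4     5     6     7     8     9    10    11    12
          2     1     0     1     0     1     0     1     0     1     0     1     0     1
          4     1     0     1     0     2     0     2     0     3     0     3     0     4
          5     1     0     1     0     2     1     2     1     3     2     4     2     5
          6     1     0     1     0     2     1     3     1     4     2     6     3     8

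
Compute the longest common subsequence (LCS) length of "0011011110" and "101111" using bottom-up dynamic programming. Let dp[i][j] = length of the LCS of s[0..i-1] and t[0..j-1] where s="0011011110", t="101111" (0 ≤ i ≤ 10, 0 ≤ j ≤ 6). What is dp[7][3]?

3

   ''  1  0  1  1  1  1
''  0  0  0  0  0  0  0
 0  0  0  1  1  1  1  1
 0  0  0  1  1  1  1  1
 1  0  1  1  2  2  2  2
 1  0  1  1  2  3  3  3
 0  0  1  2  2  3  3  3
 1  0  1  2  3  3  4  4
 1  0  1  2  3  4  4  5
 1  0  1  2  3  4  5  5
 1  0  1  2  3  4  5  6
 0  0  1  2  3  4  5  6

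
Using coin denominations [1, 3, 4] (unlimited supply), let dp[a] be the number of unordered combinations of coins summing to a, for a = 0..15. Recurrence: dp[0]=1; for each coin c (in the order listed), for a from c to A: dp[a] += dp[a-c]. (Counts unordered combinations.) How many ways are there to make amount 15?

15

after  coin     0     1     2     3     4     5     6     7     8     9    10    11    12    13    14    15
          1     1     1     1     1     1     1     1     1     1     1     1     1     1     1     1     1
          3     1     1     1     2     2     2     3     3     3     4     4     4     5     5     5     6
          4     1     1     1     2     3     3     4     5     6     7     8     9    11    12    13    15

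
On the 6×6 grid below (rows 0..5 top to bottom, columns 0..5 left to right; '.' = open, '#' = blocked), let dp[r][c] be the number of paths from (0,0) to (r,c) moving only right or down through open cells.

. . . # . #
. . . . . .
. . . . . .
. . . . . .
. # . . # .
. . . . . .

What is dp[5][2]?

11

r\c   0   1   2   3   4   5
  0   1   1   1   0   0   0
  1   1   2   3   3   3   3
  2   1   3   6   9  12  15
  3   1   4  10  19  31  46
  4   1   0  10  29   0  46
  5   1   1  11  40  40  86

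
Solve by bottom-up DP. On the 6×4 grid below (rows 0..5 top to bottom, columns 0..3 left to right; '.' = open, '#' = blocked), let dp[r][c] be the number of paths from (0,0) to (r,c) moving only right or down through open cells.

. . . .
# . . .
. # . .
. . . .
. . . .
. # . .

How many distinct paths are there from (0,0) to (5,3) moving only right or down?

r\c   0   1   2   3
  0   1   1   1   1
  1   0   1   2   3
  2   0   0   2   5
  3   0   0   2   7
  4   0   0   2   9
  5   0   0   2  11

11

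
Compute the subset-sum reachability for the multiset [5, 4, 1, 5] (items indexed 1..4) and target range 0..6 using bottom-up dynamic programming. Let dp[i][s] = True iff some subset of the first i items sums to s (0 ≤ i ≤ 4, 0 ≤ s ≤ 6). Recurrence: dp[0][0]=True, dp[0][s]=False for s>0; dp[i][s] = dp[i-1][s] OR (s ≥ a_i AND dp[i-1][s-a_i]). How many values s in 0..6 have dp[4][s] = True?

5

i\s   0   1   2   3   4   5   6
  0   T   F   F   F   F   F   F
  1   T   F   F   F   F   T   F
  2   T   F   F   F   T   T   F
  3   T   T   F   F   T   T   T
  4   T   T   F   F   T   T   T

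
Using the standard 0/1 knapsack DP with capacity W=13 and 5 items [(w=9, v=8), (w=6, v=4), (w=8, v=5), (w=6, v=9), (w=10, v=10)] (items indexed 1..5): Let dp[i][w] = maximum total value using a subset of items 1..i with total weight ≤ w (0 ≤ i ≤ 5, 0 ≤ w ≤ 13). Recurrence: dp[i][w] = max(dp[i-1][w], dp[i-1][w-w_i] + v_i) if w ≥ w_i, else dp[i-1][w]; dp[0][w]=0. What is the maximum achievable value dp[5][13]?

13

i\w   0   1   2   3   4   5   6   7   8   9  10  11  12  13
  0   0   0   0   0   0   0   0   0   0   0   0   0   0   0
  1   0   0   0   0   0   0   0   0   0   8   8   8   8   8
  2   0   0   0   0   0   0   4   4   4   8   8   8   8   8
  3   0   0   0   0   0   0   4   4   5   8   8   8   8   8
  4   0   0   0   0   0   0   9   9   9   9   9   9  13  13
  5   0   0   0   0   0   0   9   9   9   9  10  10  13  13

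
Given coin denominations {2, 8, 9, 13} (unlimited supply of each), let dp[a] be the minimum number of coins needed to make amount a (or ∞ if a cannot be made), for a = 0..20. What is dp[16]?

2

 a  0  1  2  3  4  5  6  7  8  9 10 11 12 13 14 15 16 17 18 19 20
dp  0  -  1  -  2  -  3  -  1  1  2  2  3  1  4  2  2  2  2  3  3
(- denotes ∞ / unreachable)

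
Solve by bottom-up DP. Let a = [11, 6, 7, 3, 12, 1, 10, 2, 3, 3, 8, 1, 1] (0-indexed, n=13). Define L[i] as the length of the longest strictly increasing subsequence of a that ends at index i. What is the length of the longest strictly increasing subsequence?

4

   i    0    1    2    3    4    5    6    7    8    9   10   11   12
a[i]   11    6    7    3   12    1   10    2    3    3    8    1    1
L[i]    1    1    2    1    3    1    3    2    3    3    4    1    1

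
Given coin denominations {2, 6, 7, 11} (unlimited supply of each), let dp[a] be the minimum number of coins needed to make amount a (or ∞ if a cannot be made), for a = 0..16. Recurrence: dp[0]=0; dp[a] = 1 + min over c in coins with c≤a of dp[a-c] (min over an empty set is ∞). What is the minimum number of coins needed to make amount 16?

3

 a  0  1  2  3  4  5  6  7  8  9 10 11 12 13 14 15 16
dp  0  -  1  -  2  -  1  1  2  2  3  1  2  2  2  3  3
(- denotes ∞ / unreachable)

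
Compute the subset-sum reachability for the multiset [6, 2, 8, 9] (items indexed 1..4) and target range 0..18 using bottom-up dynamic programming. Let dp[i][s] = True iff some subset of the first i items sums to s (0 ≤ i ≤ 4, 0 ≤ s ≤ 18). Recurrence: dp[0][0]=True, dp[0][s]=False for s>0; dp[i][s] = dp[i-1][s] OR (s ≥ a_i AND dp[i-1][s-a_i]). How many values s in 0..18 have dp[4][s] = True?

11

i\s   0   1   2   3   4   5   6   7   8   9  10  11  12  13  14  15  16  17  18
  0   T   F   F   F   F   F   F   F   F   F   F   F   F   F   F   F   F   F   F
  1   T   F   F   F   F   F   T   F   F   F   F   F   F   F   F   F   F   F   F
  2   T   F   T   F   F   F   T   F   T   F   F   F   F   F   F   F   F   F   F
  3   T   F   T   F   F   F   T   F   T   F   T   F   F   F   T   F   T   F   F
  4   T   F   T   F   F   F   T   F   T   T   T   T   F   F   T   T   T   T   F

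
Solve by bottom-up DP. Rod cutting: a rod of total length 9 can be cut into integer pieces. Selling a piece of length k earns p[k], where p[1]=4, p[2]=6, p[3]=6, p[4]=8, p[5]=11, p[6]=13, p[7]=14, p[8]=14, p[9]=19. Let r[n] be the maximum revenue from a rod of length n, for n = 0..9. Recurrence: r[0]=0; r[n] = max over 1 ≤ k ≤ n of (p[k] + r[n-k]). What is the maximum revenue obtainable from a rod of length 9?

36

   n    0    1    2    3    4    5    6    7    8    9
r[n]    0    4    8   12   16   20   24   28   32   36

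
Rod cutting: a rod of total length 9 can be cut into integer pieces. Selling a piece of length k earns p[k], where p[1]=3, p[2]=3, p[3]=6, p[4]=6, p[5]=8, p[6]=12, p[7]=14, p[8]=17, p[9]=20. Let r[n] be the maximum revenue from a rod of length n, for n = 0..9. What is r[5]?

   n    0    1    2    3    4    5    6    7    8    9
r[n]    0    3    6    9   12   15   18   21   24   27

15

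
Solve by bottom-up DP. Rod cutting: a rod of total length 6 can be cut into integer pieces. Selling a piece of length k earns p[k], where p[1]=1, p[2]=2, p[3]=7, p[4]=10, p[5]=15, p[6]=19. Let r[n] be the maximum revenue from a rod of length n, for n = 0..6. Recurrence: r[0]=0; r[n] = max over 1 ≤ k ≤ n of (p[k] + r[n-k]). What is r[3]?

   n    0    1    2    3    4    5    6
r[n]    0    1    2    7   10   15   19

7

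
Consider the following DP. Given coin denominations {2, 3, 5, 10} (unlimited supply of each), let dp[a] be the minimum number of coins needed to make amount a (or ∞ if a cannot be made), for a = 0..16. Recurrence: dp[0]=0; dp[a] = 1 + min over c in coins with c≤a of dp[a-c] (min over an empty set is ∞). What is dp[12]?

2

 a  0  1  2  3  4  5  6  7  8  9 10 11 12 13 14 15 16
dp  0  -  1  1  2  1  2  2  2  3  1  3  2  2  3  2  3
(- denotes ∞ / unreachable)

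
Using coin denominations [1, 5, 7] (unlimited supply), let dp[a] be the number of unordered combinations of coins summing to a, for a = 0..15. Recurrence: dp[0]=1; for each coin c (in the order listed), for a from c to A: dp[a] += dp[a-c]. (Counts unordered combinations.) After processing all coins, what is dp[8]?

after  coin     0     1     2     3     4     5     6     7     8     9    10    11    12    13    14    15
          1     1     1     1     1     1     1     1     1     1     1     1     1     1     1     1     1
          5     1     1     1     1     1     2     2     2     2     2     3     3     3     3     3     4
          7     1     1     1     1     1     2     2     3     3     3     4     4     5     5     6     7

3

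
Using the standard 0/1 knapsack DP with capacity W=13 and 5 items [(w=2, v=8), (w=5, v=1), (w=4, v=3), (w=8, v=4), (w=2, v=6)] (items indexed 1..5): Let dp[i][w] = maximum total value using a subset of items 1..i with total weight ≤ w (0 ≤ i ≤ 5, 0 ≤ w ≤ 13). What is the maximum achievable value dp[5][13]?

i\w   0   1   2   3   4   5   6   7   8   9  10  11  12  13
  0   0   0   0   0   0   0   0   0   0   0   0   0   0   0
  1   0   0   8   8   8   8   8   8   8   8   8   8   8   8
  2   0   0   8   8   8   8   8   9   9   9   9   9   9   9
  3   0   0   8   8   8   8  11  11  11  11  11  12  12  12
  4   0   0   8   8   8   8  11  11  11  11  12  12  12  12
  5   0   0   8   8  14  14  14  14  17  17  17  17  18  18

18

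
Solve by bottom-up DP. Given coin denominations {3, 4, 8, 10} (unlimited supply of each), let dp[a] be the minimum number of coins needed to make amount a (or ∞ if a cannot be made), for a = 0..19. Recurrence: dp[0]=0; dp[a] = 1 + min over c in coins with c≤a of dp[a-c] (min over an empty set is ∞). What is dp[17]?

3

 a  0  1  2  3  4  5  6  7  8  9 10 11 12 13 14 15 16 17 18 19
dp  0  -  -  1  1  -  2  2  1  3  1  2  2  2  2  3  2  3  2  3
(- denotes ∞ / unreachable)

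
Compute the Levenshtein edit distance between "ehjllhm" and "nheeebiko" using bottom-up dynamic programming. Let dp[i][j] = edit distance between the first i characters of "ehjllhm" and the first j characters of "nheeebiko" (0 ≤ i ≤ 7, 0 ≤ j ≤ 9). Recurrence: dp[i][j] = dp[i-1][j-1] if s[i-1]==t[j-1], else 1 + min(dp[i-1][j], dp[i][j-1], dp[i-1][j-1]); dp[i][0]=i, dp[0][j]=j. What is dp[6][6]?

5

   ''  n  h  e  e  e  b  i  k  o
''  0  1  2  3  4  5  6  7  8  9
 e  1  1  2  2  3  4  5  6  7  8
 h  2  2  1  2  3  4  5  6  7  8
 j  3  3  2  2  3  4  5  6  7  8
 l  4  4  3  3  3  4  5  6  7  8
 l  5  5  4  4  4  4  5  6  7  8
 h  6  6  5  5  5  5  5  6  7  8
 m  7  7  6  6  6  6  6  6  7  8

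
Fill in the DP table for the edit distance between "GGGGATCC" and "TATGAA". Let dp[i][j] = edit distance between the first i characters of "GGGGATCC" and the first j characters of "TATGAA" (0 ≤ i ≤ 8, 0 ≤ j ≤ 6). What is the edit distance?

   ''  T  A  T  G  A  A
''  0  1  2  3  4  5  6
 G  1  1  2  3  3  4  5
 G  2  2  2  3  3  4  5
 G  3  3  3  3  3  4  5
 G  4  4  4  4  3  4  5
 A  5  5  4  5  4  3  4
 T  6  5  5  4  5  4  4
 C  7  6  6  5  5  5  5
 C  8  7  7  6  6  6  6

6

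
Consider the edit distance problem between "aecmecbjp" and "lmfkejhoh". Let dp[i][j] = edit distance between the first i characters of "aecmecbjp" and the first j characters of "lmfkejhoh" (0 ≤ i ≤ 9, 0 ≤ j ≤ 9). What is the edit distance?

8

   ''  l  m  f  k  e  j  h  o  h
''  0  1  2  3  4  5  6  7  8  9
 a  1  1  2  3  4  5  6  7  8  9
 e  2  2  2  3  4  4  5  6  7  8
 c  3  3  3  3  4  5  5  6  7  8
 m  4  4  3  4  4  5  6  6  7  8
 e  5  5  4  4  5  4  5  6  7  8
 c  6  6  5  5  5  5  5  6  7  8
 b  7  7  6  6  6  6  6  6  7  8
 j  8  8  7  7  7  7  6  7  7  8
 p  9  9  8  8  8  8  7  7  8  8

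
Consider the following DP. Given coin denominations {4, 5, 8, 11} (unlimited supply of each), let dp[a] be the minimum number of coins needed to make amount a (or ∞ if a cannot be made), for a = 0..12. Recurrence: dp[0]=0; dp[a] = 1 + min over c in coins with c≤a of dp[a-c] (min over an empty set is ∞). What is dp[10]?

2

 a  0  1  2  3  4  5  6  7  8  9 10 11 12
dp  0  -  -  -  1  1  -  -  1  2  2  1  2
(- denotes ∞ / unreachable)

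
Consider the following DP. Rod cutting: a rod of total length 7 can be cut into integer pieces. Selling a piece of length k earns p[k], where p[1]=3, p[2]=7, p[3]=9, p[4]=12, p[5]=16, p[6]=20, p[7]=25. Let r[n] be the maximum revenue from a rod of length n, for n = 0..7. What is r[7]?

   n    0    1    2    3    4    5    6    7
r[n]    0    3    7   10   14   17   21   25

25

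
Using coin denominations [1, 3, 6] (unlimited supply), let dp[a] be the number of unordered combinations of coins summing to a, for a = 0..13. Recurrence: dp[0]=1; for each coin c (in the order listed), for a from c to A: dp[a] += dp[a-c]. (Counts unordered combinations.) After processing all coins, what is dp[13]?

9

after  coin     0     1     2     3     4     5     6     7     8     9    10    11    12    13
          1     1     1     1     1     1     1     1     1     1     1     1     1     1     1
          3     1     1     1     2     2     2     3     3     3     4     4     4     5     5
          6     1     1     1     2     2     2     4     4     4     6     6     6     9     9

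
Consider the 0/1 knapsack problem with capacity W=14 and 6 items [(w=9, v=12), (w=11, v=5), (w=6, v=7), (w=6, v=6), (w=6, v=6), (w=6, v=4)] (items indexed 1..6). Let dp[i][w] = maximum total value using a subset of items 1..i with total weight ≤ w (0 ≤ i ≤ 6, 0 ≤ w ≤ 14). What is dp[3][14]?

12

i\w   0   1   2   3   4   5   6   7   8   9  10  11  12  13  14
  0   0   0   0   0   0   0   0   0   0   0   0   0   0   0   0
  1   0   0   0   0   0   0   0   0   0  12  12  12  12  12  12
  2   0   0   0   0   0   0   0   0   0  12  12  12  12  12  12
  3   0   0   0   0   0   0   7   7   7  12  12  12  12  12  12
  4   0   0   0   0   0   0   7   7   7  12  12  12  13  13  13
  5   0   0   0   0   0   0   7   7   7  12  12  12  13  13  13
  6   0   0   0   0   0   0   7   7   7  12  12  12  13  13  13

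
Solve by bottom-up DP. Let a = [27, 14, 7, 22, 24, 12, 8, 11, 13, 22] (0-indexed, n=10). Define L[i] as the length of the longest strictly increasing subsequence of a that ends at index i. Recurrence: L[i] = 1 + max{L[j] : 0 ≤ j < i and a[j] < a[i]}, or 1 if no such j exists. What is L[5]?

2

   i    0    1    2    3    4    5    6    7    8    9
a[i]   27   14    7   22   24   12    8   11   13   22
L[i]    1    1    1    2    3    2    2    3    4    5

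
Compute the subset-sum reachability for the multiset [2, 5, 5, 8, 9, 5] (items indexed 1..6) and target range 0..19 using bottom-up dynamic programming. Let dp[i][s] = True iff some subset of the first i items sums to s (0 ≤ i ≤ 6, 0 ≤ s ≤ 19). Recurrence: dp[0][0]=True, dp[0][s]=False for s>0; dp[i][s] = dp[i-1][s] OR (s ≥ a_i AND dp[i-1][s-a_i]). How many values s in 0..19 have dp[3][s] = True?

6

i\s   0   1   2   3   4   5   6   7   8   9  10  11  12  13  14  15  16  17  18  19
  0   T   F   F   F   F   F   F   F   F   F   F   F   F   F   F   F   F   F   F   F
  1   T   F   T   F   F   F   F   F   F   F   F   F   F   F   F   F   F   F   F   F
  2   T   F   T   F   F   T   F   T   F   F   F   F   F   F   F   F   F   F   F   F
  3   T   F   T   F   F   T   F   T   F   F   T   F   T   F   F   F   F   F   F   F
  4   T   F   T   F   F   T   F   T   T   F   T   F   T   T   F   T   F   F   T   F
  5   T   F   T   F   F   T   F   T   T   T   T   T   T   T   T   T   T   T   T   T
  6   T   F   T   F   F   T   F   T   T   T   T   T   T   T   T   T   T   T   T   T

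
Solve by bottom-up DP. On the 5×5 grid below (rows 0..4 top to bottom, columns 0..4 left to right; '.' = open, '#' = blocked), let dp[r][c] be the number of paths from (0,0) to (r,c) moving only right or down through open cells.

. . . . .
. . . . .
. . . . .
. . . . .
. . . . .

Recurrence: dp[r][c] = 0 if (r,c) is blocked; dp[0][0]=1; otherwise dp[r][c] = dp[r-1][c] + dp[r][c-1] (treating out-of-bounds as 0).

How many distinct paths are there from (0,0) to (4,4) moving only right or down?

r\c   0   1   2   3   4
  0   1   1   1   1   1
  1   1   2   3   4   5
  2   1   3   6  10  15
  3   1   4  10  20  35
  4   1   5  15  35  70

70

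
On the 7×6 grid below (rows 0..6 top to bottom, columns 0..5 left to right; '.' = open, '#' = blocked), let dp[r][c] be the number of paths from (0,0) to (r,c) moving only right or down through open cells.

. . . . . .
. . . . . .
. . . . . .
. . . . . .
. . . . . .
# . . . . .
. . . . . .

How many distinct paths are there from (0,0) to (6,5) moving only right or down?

456

r\c   0   1   2   3   4   5
  0   1   1   1   1   1   1
  1   1   2   3   4   5   6
  2   1   3   6  10  15  21
  3   1   4  10  20  35  56
  4   1   5  15  35  70 126
  5   0   5  20  55 125 251
  6   0   5  25  80 205 456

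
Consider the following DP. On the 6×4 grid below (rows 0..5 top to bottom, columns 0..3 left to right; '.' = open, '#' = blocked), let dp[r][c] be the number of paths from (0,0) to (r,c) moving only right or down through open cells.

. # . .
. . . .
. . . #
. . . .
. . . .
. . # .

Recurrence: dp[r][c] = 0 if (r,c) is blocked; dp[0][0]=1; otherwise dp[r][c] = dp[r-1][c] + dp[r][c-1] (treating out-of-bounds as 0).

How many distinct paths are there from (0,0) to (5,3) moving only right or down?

16

r\c   0   1   2   3
  0   1   0   0   0
  1   1   1   1   1
  2   1   2   3   0
  3   1   3   6   6
  4   1   4  10  16
  5   1   5   0  16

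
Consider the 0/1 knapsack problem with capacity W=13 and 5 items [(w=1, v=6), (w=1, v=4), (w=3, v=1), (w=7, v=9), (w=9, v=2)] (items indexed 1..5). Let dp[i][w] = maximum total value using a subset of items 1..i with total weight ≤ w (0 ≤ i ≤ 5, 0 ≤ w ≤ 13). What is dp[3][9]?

i\w   0   1   2   3   4   5   6   7   8   9  10  11  12  13
  0   0   0   0   0   0   0   0   0   0   0   0   0   0   0
  1   0   6   6   6   6   6   6   6   6   6   6   6   6   6
  2   0   6  10  10  10  10  10  10  10  10  10  10  10  10
  3   0   6  10  10  10  11  11  11  11  11  11  11  11  11
  4   0   6  10  10  10  11  11  11  15  19  19  19  20  20
  5   0   6  10  10  10  11  11  11  15  19  19  19  20  20

11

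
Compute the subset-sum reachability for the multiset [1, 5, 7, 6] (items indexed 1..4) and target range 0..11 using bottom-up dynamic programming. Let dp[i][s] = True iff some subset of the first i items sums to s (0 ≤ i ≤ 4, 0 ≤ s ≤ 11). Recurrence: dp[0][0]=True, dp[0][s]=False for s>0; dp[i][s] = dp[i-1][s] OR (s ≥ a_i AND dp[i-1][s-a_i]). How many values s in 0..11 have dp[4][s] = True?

7

i\s   0   1   2   3   4   5   6   7   8   9  10  11
  0   T   F   F   F   F   F   F   F   F   F   F   F
  1   T   T   F   F   F   F   F   F   F   F   F   F
  2   T   T   F   F   F   T   T   F   F   F   F   F
  3   T   T   F   F   F   T   T   T   T   F   F   F
  4   T   T   F   F   F   T   T   T   T   F   F   T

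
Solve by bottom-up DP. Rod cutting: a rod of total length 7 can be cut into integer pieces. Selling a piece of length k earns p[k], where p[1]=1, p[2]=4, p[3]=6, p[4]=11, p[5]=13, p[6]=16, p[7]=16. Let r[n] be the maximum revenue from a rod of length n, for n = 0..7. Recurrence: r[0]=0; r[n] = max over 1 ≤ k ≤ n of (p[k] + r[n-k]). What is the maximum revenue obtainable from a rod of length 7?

17

   n    0    1    2    3    4    5    6    7
r[n]    0    1    4    6   11   13   16   17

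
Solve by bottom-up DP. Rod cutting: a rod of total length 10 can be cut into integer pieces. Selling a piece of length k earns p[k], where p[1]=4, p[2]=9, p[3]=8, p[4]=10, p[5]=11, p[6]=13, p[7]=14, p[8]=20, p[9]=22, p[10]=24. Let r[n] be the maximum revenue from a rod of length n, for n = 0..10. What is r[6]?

   n    0    1    2    3    4    5    6    7    8    9   10
r[n]    0    4    9   13   18   22   27   31   36   40   45

27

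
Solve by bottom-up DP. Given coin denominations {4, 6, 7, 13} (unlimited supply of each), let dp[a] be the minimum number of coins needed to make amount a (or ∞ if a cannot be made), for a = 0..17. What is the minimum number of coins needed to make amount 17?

 a  0  1  2  3  4  5  6  7  8  9 10 11 12 13 14 15 16 17
dp  0  -  -  -  1  -  1  1  2  -  2  2  2  1  2  3  3  2
(- denotes ∞ / unreachable)

2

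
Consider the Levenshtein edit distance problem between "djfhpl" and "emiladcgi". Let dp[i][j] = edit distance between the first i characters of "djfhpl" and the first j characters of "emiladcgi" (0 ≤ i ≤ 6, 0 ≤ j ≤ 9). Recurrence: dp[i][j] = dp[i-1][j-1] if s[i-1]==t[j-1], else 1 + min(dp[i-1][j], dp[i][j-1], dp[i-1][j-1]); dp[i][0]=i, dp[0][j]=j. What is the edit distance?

9

   ''  e  m  i  l  a  d  c  g  i
''  0  1  2  3  4  5  6  7  8  9
 d  1  1  2  3  4  5  5  6  7  8
 j  2  2  2  3  4  5  6  6  7  8
 f  3  3  3  3  4  5  6  7  7  8
 h  4  4  4  4  4  5  6  7  8  8
 p  5  5  5  5  5  5  6  7  8  9
 l  6  6  6  6  5  6  6  7  8  9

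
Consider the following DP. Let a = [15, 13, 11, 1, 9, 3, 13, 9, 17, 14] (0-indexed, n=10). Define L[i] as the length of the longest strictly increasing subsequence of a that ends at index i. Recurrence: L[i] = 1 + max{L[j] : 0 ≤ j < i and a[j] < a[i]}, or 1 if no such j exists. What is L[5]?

2

   i    0    1    2    3    4    5    6    7    8    9
a[i]   15   13   11    1    9    3   13    9   17   14
L[i]    1    1    1    1    2    2    3    3    4    4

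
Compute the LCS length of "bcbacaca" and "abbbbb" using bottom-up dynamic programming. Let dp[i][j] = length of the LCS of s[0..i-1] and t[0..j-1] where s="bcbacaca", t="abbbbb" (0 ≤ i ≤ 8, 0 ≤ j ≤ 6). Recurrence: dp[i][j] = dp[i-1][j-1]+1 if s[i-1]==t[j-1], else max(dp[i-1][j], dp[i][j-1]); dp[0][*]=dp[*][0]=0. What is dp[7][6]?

   ''  a  b  b  b  b  b
''  0  0  0  0  0  0  0
 b  0  0  1  1  1  1  1
 c  0  0  1  1  1  1  1
 b  0  0  1  2  2  2  2
 a  0  1  1  2  2  2  2
 c  0  1  1  2  2  2  2
 a  0  1  1  2  2  2  2
 c  0  1  1  2  2  2  2
 a  0  1  1  2  2  2  2

2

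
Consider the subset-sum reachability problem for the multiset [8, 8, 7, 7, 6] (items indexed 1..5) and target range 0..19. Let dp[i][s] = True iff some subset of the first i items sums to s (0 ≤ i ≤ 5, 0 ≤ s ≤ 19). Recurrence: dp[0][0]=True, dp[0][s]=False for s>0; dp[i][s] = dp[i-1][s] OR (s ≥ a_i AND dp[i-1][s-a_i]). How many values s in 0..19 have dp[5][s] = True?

i\s   0   1   2   3   4   5   6   7   8   9  10  11  12  13  14  15  16  17  18  19
  0   T   F   F   F   F   F   F   F   F   F   F   F   F   F   F   F   F   F   F   F
  1   T   F   F   F   F   F   F   F   T   F   F   F   F   F   F   F   F   F   F   F
  2   T   F   F   F   F   F   F   F   T   F   F   F   F   F   F   F   T   F   F   F
  3   T   F   F   F   F   F   F   T   T   F   F   F   F   F   F   T   T   F   F   F
  4   T   F   F   F   F   F   F   T   T   F   F   F   F   F   T   T   T   F   F   F
  5   T   F   F   F   F   F   T   T   T   F   F   F   F   T   T   T   T   F   F   F

8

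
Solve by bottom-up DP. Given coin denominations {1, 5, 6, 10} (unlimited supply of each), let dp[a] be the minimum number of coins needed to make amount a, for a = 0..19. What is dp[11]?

 a  0  1  2  3  4  5  6  7  8  9 10 11 12 13 14 15 16 17 18 19
dp  0  1  2  3  4  1  1  2  3  4  1  2  2  3  4  2  2  3  3  4

2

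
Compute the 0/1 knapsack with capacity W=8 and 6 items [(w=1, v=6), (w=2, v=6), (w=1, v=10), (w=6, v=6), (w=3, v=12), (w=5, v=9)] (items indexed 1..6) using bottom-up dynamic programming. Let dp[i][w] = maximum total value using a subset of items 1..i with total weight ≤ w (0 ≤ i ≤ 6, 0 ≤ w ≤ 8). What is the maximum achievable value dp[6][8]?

i\w   0   1   2   3   4   5   6   7   8
  0   0   0   0   0   0   0   0   0   0
  1   0   6   6   6   6   6   6   6   6
  2   0   6   6  12  12  12  12  12  12
  3   0  10  16  16  22  22  22  22  22
  4   0  10  16  16  22  22  22  22  22
  5   0  10  16  16  22  28  28  34  34
  6   0  10  16  16  22  28  28  34  34

34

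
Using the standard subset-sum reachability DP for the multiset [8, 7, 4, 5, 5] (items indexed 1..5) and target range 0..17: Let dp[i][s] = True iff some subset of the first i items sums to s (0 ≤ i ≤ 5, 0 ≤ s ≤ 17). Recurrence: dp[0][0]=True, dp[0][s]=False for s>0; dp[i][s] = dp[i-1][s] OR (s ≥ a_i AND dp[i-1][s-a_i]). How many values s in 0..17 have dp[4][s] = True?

i\s   0   1   2   3   4   5   6   7   8   9  10  11  12  13  14  15  16  17
  0   T   F   F   F   F   F   F   F   F   F   F   F   F   F   F   F   F   F
  1   T   F   F   F   F   F   F   F   T   F   F   F   F   F   F   F   F   F
  2   T   F   F   F   F   F   F   T   T   F   F   F   F   F   F   T   F   F
  3   T   F   F   F   T   F   F   T   T   F   F   T   T   F   F   T   F   F
  4   T   F   F   F   T   T   F   T   T   T   F   T   T   T   F   T   T   T
  5   T   F   F   F   T   T   F   T   T   T   T   T   T   T   T   T   T   T

12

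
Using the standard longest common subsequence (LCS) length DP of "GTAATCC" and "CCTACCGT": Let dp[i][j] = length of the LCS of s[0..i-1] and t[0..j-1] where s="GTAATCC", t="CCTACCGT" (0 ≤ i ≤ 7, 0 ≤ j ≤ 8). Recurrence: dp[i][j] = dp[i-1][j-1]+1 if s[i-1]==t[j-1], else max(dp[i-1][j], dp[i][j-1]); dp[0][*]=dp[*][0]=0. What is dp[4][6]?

   ''  C  C  T  A  C  C  G  T
''  0  0  0  0  0  0  0  0  0
 G  0  0  0  0  0  0  0  1  1
 T  0  0  0  1  1  1  1  1  2
 A  0  0  0  1  2  2  2  2  2
 A  0  0  0  1  2  2  2  2  2
 T  0  0  0  1  2  2  2  2  3
 C  0  1  1  1  2  3  3  3  3
 C  0  1  2  2  2  3  4  4  4

2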